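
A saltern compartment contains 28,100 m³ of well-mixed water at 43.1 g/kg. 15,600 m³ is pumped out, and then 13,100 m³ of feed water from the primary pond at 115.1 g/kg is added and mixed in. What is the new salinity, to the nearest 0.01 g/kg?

Remaining after removal: 12,500 m³ at 43.1 g/kg (salt = 538,750)
After addition: salt = 538,750 + 13,100×115.1 = 2,046,560; volume = 25,600 m³
S = 2,046,560 / 25,600 = 79.9438 g/kg

79.94 g/kg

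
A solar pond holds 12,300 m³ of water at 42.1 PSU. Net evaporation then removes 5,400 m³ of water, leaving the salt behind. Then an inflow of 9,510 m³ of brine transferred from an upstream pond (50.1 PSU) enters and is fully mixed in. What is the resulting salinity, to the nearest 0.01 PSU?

After evaporation: salt = 12,300×42.1 = 517,830; volume = 12,300 − 5,400 = 6,900 m³
After mixing: salt = 517,830 + 9,510×50.1 = 994,281; volume = 6,900 + 9,510 = 16,410 m³
S = 994,281 / 16,410 = 60.5899 PSU

60.59 PSU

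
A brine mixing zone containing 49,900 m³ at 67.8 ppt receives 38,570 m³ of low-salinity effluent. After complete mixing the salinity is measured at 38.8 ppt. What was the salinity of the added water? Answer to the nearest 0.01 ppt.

Salt balance: 49,900×67.8 + 38,570×S = 88,470×38.8
3,383,220 + 38,570·S = 3,432,636
S = (3,432,636 − 3,383,220) / 38,570 = 1.2812 ppt

1.28 ppt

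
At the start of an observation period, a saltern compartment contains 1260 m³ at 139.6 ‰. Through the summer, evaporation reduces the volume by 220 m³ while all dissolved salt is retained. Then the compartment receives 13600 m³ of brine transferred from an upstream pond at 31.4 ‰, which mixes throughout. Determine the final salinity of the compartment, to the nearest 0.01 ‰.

41.18 ‰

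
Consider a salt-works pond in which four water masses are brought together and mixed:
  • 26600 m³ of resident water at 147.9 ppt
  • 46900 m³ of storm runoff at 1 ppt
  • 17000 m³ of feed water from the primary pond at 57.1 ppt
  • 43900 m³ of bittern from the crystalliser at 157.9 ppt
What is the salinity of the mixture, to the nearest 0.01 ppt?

88.42 ppt

Mass of salt is conserved:
salt = 26,600×147.9 + 46,900×1 + 17,000×57.1 + 43,900×157.9 = 3,934,140 + 46,900 + 970,700 + 6,931,810 = 11,883,550
volume = 26,600 + 46,900 + 17,000 + 43,900 = 134,400 m³
S = 11,883,550 / 134,400 = 88.4193 ppt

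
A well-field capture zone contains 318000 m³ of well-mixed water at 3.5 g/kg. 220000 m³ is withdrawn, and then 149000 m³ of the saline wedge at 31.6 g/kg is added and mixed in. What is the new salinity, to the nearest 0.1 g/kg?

20.5 g/kg

Remaining after removal: 98,000 m³ at 3.5 g/kg (salt = 343,000)
After addition: salt = 343,000 + 149,000×31.6 = 5,051,400; volume = 247,000 m³
S = 5,051,400 / 247,000 = 20.451 g/kg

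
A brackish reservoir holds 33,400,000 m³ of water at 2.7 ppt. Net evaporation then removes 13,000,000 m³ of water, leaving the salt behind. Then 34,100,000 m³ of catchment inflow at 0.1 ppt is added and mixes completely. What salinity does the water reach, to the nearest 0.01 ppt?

After evaporation: salt = 33,400,000×2.7 = 90,180,000; volume = 33,400,000 − 13,000,000 = 20,400,000 m³
After mixing: salt = 90,180,000 + 34,100,000×0.1 = 93,590,000; volume = 20,400,000 + 34,100,000 = 54,500,000 m³
S = 93,590,000 / 54,500,000 = 1.7172 ppt

1.72 ppt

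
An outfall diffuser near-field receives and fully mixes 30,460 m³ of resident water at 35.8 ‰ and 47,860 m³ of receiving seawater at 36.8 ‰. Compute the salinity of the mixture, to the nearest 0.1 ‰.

36.4 ‰

Conserving salt mass:
salt = 30,460×35.8 + 47,860×36.8 = 1,090,468 + 1,761,248 = 2,851,716
volume = 30,460 + 47,860 = 78,320 m³
S = 2,851,716 / 78,320 = 36.411 ‰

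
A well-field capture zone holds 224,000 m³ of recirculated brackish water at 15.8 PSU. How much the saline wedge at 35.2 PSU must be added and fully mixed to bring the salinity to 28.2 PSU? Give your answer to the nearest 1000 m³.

397000 m³

Salt balance: 224,000×15.8 + V×35.2 = (224,000+V)×28.2
3,539,200 + 35.2V = 6,316,800 + 28.2V
2,777,600 = 7V
V = 396,800 m³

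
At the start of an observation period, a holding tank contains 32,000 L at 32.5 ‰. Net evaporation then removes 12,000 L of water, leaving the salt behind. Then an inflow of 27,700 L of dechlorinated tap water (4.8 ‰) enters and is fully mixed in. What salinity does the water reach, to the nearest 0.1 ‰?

After evaporation: salt = 32,000×32.5 = 1,040,000; volume = 32,000 − 12,000 = 20,000 L
After mixing: salt = 1,040,000 + 27,700×4.8 = 1,172,960; volume = 20,000 + 27,700 = 47,700 L
S = 1,172,960 / 47,700 = 24.5904 ‰

24.6 ‰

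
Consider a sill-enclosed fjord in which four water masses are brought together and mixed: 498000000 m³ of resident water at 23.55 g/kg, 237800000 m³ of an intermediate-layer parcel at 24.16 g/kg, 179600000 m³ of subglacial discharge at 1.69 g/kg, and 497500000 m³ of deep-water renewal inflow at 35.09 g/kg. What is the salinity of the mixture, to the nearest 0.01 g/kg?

By conservation of dissolved salt,
salt = 498,000,000×23.55 + 237,800,000×24.16 + 179,600,000×1.69 + 497,500,000×35.09 = 11,727,900,000 + 5,745,248,000 + 303,524,000 + 17,457,275,000 = 35,233,947,000
volume = 498,000,000 + 237,800,000 + 179,600,000 + 497,500,000 = 1,412,900,000 m³
S = 35,233,947,000 / 1,412,900,000 = 24.9373 g/kg

24.94 g/kg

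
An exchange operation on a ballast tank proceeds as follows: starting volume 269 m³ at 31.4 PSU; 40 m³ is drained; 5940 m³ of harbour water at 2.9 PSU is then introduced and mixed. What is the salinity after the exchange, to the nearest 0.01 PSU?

3.96 PSU

Remaining after removal: 229 m³ at 31.4 PSU (salt = 7,190.6)
After addition: salt = 7,190.6 + 5,940×2.9 = 24,416.6; volume = 6,169 m³
S = 24,416.6 / 6,169 = 3.958 PSU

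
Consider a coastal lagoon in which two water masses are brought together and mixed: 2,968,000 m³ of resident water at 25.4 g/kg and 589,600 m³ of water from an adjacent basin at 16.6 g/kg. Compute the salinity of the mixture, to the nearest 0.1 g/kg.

Mass of salt is conserved:
salt = 2,968,000×25.4 + 589,600×16.6 = 75,387,200 + 9,787,360 = 85,174,560
volume = 2,968,000 + 589,600 = 3,557,600 m³
S = 85,174,560 / 3,557,600 = 23.942 g/kg

23.9 g/kg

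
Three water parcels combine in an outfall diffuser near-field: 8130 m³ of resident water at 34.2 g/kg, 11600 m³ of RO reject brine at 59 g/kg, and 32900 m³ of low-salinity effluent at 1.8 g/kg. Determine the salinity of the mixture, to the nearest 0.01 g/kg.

By conservation of dissolved salt,
salt = 8,130×34.2 + 11,600×59 + 32,900×1.8 = 278,046 + 684,400 + 59,220 = 1,021,666
volume = 8,130 + 11,600 + 32,900 = 52,630 m³
S = 1,021,666 / 52,630 = 19.4122 g/kg

19.41 g/kg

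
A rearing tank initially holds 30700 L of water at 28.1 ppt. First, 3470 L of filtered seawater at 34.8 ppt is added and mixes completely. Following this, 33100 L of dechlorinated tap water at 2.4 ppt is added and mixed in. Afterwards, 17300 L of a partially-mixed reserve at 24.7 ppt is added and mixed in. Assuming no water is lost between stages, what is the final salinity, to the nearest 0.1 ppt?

17.6 ppt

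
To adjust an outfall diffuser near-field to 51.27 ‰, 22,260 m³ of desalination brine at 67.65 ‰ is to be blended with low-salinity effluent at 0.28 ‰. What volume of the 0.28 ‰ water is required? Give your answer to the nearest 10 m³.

7150 m³

Salt balance: 22,260×67.65 + V×0.28 = (22,260+V)×51.27
1,505,889 + 0.28V = 1,141,270.2 + 51.27V
364,618.8 = 50.99V
V = 7,150.79 m³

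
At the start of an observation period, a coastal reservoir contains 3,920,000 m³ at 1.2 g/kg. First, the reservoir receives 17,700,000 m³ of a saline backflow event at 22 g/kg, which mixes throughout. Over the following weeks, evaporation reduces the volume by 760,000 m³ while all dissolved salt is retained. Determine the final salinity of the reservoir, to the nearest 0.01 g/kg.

18.89 g/kg

After mixing: salt = 3,920,000×1.2 + 17,700,000×22 = 394,104,000; volume = 21,620,000 m³
After evaporation: salt unchanged = 394,104,000; volume = 21,620,000 − 760,000 = 20,860,000 m³
S = 394,104,000 / 20,860,000 = 18.8928 g/kg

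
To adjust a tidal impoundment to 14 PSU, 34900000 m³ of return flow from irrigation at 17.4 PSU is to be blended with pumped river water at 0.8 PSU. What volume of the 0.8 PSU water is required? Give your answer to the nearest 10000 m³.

8990000 m³

Salt balance: 34,900,000×17.4 + V×0.8 = (34,900,000+V)×14
607,260,000 + 0.8V = 488,600,000 + 14V
118,660,000 = 13.2V
V = 8,989,393.94 m³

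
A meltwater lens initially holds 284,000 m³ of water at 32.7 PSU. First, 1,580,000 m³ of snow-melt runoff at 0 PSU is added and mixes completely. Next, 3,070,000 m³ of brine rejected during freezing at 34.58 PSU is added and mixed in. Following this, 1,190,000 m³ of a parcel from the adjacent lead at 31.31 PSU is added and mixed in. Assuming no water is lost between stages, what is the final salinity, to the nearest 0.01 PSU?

Total salt / total volume:
Initial salt = 284,000×32.7 = 9,286,800
After stage 1: salt = 9,286,800 + 1,580,000×0 = 9,286,800; volume = 1,864,000 m³; S = 4.982 PSU
After stage 2: salt = 9,286,800 + 3,070,000×34.58 = 115,447,400; volume = 4,934,000 m³; S = 23.398 PSU
After stage 3: salt = 115,447,400 + 1,190,000×31.31 = 152,706,300; volume = 6,124,000 m³
S = 152,706,300 / 6,124,000 = 24.9357 PSU

24.94 PSU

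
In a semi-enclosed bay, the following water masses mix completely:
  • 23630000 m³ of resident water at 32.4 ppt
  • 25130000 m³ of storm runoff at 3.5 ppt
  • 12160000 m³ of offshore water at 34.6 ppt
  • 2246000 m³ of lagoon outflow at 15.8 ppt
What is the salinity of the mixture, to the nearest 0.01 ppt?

20.74 ppt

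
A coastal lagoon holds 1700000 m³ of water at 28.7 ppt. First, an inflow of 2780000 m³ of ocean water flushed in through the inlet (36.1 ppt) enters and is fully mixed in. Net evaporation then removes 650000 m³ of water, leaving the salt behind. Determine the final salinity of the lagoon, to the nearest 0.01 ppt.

38.94 ppt

After mixing: salt = 1,700,000×28.7 + 2,780,000×36.1 = 149,148,000; volume = 4,480,000 m³
After evaporation: salt unchanged = 149,148,000; volume = 4,480,000 − 650,000 = 3,830,000 m³
S = 149,148,000 / 3,830,000 = 38.942 ppt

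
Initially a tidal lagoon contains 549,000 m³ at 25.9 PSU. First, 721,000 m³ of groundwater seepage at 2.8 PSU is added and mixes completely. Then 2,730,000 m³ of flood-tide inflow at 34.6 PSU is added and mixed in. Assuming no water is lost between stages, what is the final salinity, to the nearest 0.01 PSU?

27.67 PSU

Conserving salt mass:
Initial salt = 549,000×25.9 = 14,219,100
After stage 1: salt = 14,219,100 + 721,000×2.8 = 16,237,900; volume = 1,270,000 m³; S = 12.786 PSU
After stage 2: salt = 16,237,900 + 2,730,000×34.6 = 110,695,900; volume = 4,000,000 m³
S = 110,695,900 / 4,000,000 = 27.674 PSU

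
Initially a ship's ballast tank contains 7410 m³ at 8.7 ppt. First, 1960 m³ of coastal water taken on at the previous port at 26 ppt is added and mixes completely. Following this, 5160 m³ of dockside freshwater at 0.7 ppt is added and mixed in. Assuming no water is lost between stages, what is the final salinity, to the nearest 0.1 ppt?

By conservation of dissolved salt,
Initial salt = 7,410×8.7 = 64,467
After stage 1: salt = 64,467 + 1,960×26 = 115,427; volume = 9,370 m³; S = 12.319 ppt
After stage 2: salt = 115,427 + 5,160×0.7 = 119,039; volume = 14,530 m³
S = 119,039 / 14,530 = 8.1926 ppt

8.2 ppt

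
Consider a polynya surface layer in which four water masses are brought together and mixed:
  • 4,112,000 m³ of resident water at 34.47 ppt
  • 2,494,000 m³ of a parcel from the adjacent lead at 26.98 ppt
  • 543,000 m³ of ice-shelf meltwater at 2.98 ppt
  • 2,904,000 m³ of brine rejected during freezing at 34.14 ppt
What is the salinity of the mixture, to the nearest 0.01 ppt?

Conserving salt mass:
salt = 4,112,000×34.47 + 2,494,000×26.98 + 543,000×2.98 + 2,904,000×34.14 = 141,740,640 + 67,288,120 + 1,618,140 + 99,142,560 = 309,789,460
volume = 4,112,000 + 2,494,000 + 543,000 + 2,904,000 = 10,053,000 m³
S = 309,789,460 / 10,053,000 = 30.8156 ppt

30.82 ppt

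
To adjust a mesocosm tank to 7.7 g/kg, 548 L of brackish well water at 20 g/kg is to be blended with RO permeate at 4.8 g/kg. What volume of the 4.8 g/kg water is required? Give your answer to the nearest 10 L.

2320 L

Salt balance: 548×20 + V×4.8 = (548+V)×7.7
10,960 + 4.8V = 4,219.6 + 7.7V
6,740.4 = 2.9V
V = 2,324.28 L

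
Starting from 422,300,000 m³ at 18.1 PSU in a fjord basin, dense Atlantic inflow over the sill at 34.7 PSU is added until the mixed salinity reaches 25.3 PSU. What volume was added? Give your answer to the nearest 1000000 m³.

Salt balance: 422,300,000×18.1 + V×34.7 = (422,300,000+V)×25.3
7,643,630,000 + 34.7V = 10,684,190,000 + 25.3V
3,040,560,000 = 9.4V
V = 323,463,829.79 m³

323000000 m³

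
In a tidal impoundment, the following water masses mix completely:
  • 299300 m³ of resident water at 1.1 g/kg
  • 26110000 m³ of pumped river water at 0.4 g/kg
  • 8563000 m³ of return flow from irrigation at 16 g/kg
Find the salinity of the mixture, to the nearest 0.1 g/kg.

Weighted by volume,
salt = 299,300×1.1 + 26,110,000×0.4 + 8,563,000×16 = 329,230 + 10,444,000 + 137,008,000 = 147,781,230
volume = 299,300 + 26,110,000 + 8,563,000 = 34,972,300 m³
S = 147,781,230 / 34,972,300 = 4.226 g/kg

4.2 g/kg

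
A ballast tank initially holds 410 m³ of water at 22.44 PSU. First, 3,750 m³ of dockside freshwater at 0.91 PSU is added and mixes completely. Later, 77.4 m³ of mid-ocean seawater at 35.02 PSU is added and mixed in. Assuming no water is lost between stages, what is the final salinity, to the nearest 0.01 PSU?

Salt balance:
Initial salt = 410×22.44 = 9,200.4
After stage 1: salt = 9,200.4 + 3,750×0.91 = 12,612.9; volume = 4,160 m³; S = 3.032 PSU
After stage 2: salt = 12,612.9 + 77.4×35.02 = 15,323.448; volume = 4,237.4 m³
S = 15,323.448 / 4,237.4 = 3.6162 PSU

3.62 PSU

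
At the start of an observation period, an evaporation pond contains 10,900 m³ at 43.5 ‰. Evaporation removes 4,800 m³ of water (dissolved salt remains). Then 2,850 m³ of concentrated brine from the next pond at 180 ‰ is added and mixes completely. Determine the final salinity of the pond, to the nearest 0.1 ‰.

110.3 ‰

After evaporation: salt = 10,900×43.5 = 474,150; volume = 10,900 − 4,800 = 6,100 m³
After mixing: salt = 474,150 + 2,850×180 = 987,150; volume = 6,100 + 2,850 = 8,950 m³
S = 987,150 / 8,950 = 110.2961 ‰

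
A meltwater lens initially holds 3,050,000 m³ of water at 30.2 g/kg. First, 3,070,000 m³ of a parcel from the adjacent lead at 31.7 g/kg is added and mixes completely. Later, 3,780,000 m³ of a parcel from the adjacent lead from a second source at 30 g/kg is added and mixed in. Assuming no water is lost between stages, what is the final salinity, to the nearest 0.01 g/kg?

30.59 g/kg

Total salt / total volume:
Initial salt = 3,050,000×30.2 = 92,110,000
After stage 1: salt = 92,110,000 + 3,070,000×31.7 = 189,429,000; volume = 6,120,000 m³; S = 30.952 g/kg
After stage 2: salt = 189,429,000 + 3,780,000×30 = 302,829,000; volume = 9,900,000 m³
S = 302,829,000 / 9,900,000 = 30.5888 g/kg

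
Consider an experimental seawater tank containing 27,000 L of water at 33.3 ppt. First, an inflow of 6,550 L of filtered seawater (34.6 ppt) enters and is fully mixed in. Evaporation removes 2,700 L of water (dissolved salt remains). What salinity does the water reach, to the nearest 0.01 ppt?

After mixing: salt = 27,000×33.3 + 6,550×34.6 = 1,125,730; volume = 33,550 L
After evaporation: salt unchanged = 1,125,730; volume = 33,550 − 2,700 = 30,850 L
S = 1,125,730 / 30,850 = 36.4904 ppt

36.49 ppt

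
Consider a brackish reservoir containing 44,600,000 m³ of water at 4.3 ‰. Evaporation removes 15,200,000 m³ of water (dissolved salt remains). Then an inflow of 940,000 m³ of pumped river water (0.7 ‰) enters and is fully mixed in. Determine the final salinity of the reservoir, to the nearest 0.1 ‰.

6.3 ‰

After evaporation: salt = 44,600,000×4.3 = 191,780,000; volume = 44,600,000 − 15,200,000 = 29,400,000 m³
After mixing: salt = 191,780,000 + 940,000×0.7 = 192,438,000; volume = 29,400,000 + 940,000 = 30,340,000 m³
S = 192,438,000 / 30,340,000 = 6.3427 ‰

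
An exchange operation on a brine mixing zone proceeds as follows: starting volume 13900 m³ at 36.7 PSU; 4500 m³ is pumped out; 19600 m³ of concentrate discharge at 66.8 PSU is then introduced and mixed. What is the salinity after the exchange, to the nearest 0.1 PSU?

57.0 PSU

Remaining after removal: 9,400 m³ at 36.7 PSU (salt = 344,980)
After addition: salt = 344,980 + 19,600×66.8 = 1,654,260; volume = 29,000 m³
S = 1,654,260 / 29,000 = 57.0434 PSU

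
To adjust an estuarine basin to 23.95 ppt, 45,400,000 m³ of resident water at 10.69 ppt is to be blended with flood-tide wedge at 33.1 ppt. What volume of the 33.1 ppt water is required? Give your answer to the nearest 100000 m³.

Salt balance: 45,400,000×10.69 + V×33.1 = (45,400,000+V)×23.95
485,326,000 + 33.1V = 1,087,330,000 + 23.95V
602,004,000 = 9.15V
V = 65,792,786.89 m³

65800000 m³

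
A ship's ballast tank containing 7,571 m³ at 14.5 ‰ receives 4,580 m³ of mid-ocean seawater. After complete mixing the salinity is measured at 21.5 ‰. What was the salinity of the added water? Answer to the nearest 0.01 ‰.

Salt balance: 7,571×14.5 + 4,580×S = 12,151×21.5
109,779.5 + 4,580·S = 261,246.5
S = (261,246.5 − 109,779.5) / 4,580 = 33.0714 ‰

33.07 ‰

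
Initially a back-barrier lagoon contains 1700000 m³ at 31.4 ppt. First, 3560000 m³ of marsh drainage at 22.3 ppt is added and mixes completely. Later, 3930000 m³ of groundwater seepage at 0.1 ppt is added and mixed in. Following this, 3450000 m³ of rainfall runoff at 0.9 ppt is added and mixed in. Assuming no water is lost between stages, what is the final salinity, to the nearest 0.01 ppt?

10.78 ppt

Total salt / total volume:
Initial salt = 1,700,000×31.4 = 53,380,000
After stage 1: salt = 53,380,000 + 3,560,000×22.3 = 132,768,000; volume = 5,260,000 m³; S = 25.241 ppt
After stage 2: salt = 132,768,000 + 3,930,000×0.1 = 133,161,000; volume = 9,190,000 m³; S = 14.49 ppt
After stage 3: salt = 133,161,000 + 3,450,000×0.9 = 136,266,000; volume = 12,640,000 m³
S = 136,266,000 / 12,640,000 = 10.7805 ppt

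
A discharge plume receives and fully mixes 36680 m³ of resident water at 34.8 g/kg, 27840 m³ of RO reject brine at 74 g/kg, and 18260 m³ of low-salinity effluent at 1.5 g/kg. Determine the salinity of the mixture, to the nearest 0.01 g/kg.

40.64 g/kg

Salt balance:
salt = 36,680×34.8 + 27,840×74 + 18,260×1.5 = 1,276,464 + 2,060,160 + 27,390 = 3,364,014
volume = 36,680 + 27,840 + 18,260 = 82,780 m³
S = 3,364,014 / 82,780 = 40.638 g/kg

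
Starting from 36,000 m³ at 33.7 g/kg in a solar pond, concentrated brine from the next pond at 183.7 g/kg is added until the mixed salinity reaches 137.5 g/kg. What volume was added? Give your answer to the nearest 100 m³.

80900 m³

Salt balance: 36,000×33.7 + V×183.7 = (36,000+V)×137.5
1,213,200 + 183.7V = 4,950,000 + 137.5V
3,736,800 = 46.2V
V = 80,883.12 m³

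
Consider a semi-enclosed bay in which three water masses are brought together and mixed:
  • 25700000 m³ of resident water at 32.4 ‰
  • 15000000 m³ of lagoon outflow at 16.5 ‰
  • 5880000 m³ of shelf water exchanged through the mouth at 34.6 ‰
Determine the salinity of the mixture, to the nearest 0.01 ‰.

Weighted by volume,
salt = 25,700,000×32.4 + 15,000,000×16.5 + 5,880,000×34.6 = 832,680,000 + 247,500,000 + 203,448,000 = 1,283,628,000
volume = 25,700,000 + 15,000,000 + 5,880,000 = 46,580,000 m³
S = 1,283,628,000 / 46,580,000 = 27.5575 ‰

27.56 ‰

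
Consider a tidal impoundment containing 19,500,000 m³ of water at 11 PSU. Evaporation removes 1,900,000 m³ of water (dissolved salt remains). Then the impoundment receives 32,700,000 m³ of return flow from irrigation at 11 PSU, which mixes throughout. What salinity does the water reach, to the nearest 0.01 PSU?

After evaporation: salt = 19,500,000×11 = 214,500,000; volume = 19,500,000 − 1,900,000 = 17,600,000 m³
After mixing: salt = 214,500,000 + 32,700,000×11 = 574,200,000; volume = 17,600,000 + 32,700,000 = 50,300,000 m³
S = 574,200,000 / 50,300,000 = 11.4155 PSU

11.42 PSU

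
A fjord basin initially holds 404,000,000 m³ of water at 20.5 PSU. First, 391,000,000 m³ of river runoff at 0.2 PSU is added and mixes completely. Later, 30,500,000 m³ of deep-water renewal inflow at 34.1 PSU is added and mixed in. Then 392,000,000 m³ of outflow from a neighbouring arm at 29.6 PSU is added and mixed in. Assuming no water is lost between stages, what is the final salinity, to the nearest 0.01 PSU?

Salt balance:
Initial salt = 404,000,000×20.5 = 8,282,000,000
After stage 1: salt = 8,282,000,000 + 391,000,000×0.2 = 8,360,200,000; volume = 795,000,000 m³; S = 10.516 PSU
After stage 2: salt = 8,360,200,000 + 30,500,000×34.1 = 9,400,250,000; volume = 825,500,000 m³; S = 11.387 PSU
After stage 3: salt = 9,400,250,000 + 392,000,000×29.6 = 21,003,450,000; volume = 1,217,500,000 m³
S = 21,003,450,000 / 1,217,500,000 = 17.2513 PSU

17.25 PSU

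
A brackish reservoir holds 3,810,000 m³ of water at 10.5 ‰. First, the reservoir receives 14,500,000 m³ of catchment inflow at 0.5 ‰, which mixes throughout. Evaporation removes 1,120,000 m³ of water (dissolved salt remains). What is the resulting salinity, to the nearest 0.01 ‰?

After mixing: salt = 3,810,000×10.5 + 14,500,000×0.5 = 47,255,000; volume = 18,310,000 m³
After evaporation: salt unchanged = 47,255,000; volume = 18,310,000 − 1,120,000 = 17,190,000 m³
S = 47,255,000 / 17,190,000 = 2.749 ‰

2.75 ‰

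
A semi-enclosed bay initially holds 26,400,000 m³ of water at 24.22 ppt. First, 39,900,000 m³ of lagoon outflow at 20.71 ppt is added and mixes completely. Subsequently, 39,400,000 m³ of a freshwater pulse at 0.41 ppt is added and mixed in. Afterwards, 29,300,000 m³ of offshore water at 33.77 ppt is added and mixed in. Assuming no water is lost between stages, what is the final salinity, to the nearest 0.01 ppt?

By conservation of dissolved salt,
Initial salt = 26,400,000×24.22 = 639,408,000
After stage 1: salt = 639,408,000 + 39,900,000×20.71 = 1,465,737,000; volume = 66,300,000 m³; S = 22.108 ppt
After stage 2: salt = 1,465,737,000 + 39,400,000×0.41 = 1,481,891,000; volume = 105,700,000 m³; S = 14.02 ppt
After stage 3: salt = 1,481,891,000 + 29,300,000×33.77 = 2,471,352,000; volume = 135,000,000 m³
S = 2,471,352,000 / 135,000,000 = 18.3063 ppt

18.31 ppt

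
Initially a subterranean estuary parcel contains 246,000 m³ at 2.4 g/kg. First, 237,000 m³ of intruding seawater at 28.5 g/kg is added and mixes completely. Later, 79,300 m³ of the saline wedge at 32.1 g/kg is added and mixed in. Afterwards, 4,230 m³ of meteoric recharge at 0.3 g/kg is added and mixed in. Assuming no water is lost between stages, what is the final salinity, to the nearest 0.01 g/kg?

Mass of salt is conserved:
Initial salt = 246,000×2.4 = 590,400
After stage 1: salt = 590,400 + 237,000×28.5 = 7,344,900; volume = 483,000 m³; S = 15.207 g/kg
After stage 2: salt = 7,344,900 + 79,300×32.1 = 9,890,430; volume = 562,300 m³; S = 17.589 g/kg
After stage 3: salt = 9,890,430 + 4,230×0.3 = 9,891,699; volume = 566,530 m³
S = 9,891,699 / 566,530 = 17.4602 g/kg

17.46 g/kg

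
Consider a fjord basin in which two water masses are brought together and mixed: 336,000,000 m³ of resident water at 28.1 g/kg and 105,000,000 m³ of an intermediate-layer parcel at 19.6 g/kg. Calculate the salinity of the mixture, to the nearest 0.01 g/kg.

26.08 g/kg

Total salt / total volume:
salt = 336,000,000×28.1 + 105,000,000×19.6 = 9,441,600,000 + 2,058,000,000 = 11,499,600,000
volume = 336,000,000 + 105,000,000 = 441,000,000 m³
S = 11,499,600,000 / 441,000,000 = 26.0762 g/kg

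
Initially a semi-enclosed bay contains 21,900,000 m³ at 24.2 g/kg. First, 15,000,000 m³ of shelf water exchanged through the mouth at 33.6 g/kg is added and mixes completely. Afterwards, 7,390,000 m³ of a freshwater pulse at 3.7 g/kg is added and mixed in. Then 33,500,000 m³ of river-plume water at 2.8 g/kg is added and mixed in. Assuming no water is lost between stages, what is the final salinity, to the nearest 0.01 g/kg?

14.85 g/kg

Weighted by volume,
Initial salt = 21,900,000×24.2 = 529,980,000
After stage 1: salt = 529,980,000 + 15,000,000×33.6 = 1,033,980,000; volume = 36,900,000 m³; S = 28.021 g/kg
After stage 2: salt = 1,033,980,000 + 7,390,000×3.7 = 1,061,323,000; volume = 44,290,000 m³; S = 23.963 g/kg
After stage 3: salt = 1,061,323,000 + 33,500,000×2.8 = 1,155,123,000; volume = 77,790,000 m³
S = 1,155,123,000 / 77,790,000 = 14.8492 g/kg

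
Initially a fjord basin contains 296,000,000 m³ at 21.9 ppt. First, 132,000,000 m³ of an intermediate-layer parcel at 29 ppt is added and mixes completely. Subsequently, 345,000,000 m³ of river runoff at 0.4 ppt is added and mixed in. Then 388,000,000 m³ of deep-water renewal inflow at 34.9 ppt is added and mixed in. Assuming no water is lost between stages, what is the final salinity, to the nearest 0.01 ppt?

20.66 ppt

Total salt / total volume:
Initial salt = 296,000,000×21.9 = 6,482,400,000
After stage 1: salt = 6,482,400,000 + 132,000,000×29 = 10,310,400,000; volume = 428,000,000 m³; S = 24.09 ppt
After stage 2: salt = 10,310,400,000 + 345,000,000×0.4 = 10,448,400,000; volume = 773,000,000 m³; S = 13.517 ppt
After stage 3: salt = 10,448,400,000 + 388,000,000×34.9 = 23,989,600,000; volume = 1,161,000,000 m³
S = 23,989,600,000 / 1,161,000,000 = 20.6629 ppt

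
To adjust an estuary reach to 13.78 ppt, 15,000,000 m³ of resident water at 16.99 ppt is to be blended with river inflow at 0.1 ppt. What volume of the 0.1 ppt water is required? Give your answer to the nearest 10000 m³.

3520000 m³

Salt balance: 15,000,000×16.99 + V×0.1 = (15,000,000+V)×13.78
254,850,000 + 0.1V = 206,700,000 + 13.78V
48,150,000 = 13.68V
V = 3,519,736.84 m³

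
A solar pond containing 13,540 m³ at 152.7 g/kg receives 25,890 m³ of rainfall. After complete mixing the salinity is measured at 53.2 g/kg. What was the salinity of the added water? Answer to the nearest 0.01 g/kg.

1.16 g/kg

Salt balance: 13,540×152.7 + 25,890×S = 39,430×53.2
2,067,558 + 25,890·S = 2,097,676
S = (2,097,676 − 2,067,558) / 25,890 = 1.1633 g/kg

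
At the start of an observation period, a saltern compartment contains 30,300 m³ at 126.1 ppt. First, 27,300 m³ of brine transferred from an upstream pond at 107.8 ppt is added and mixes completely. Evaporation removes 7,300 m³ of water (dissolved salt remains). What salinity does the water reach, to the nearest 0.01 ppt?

134.47 ppt

After mixing: salt = 30,300×126.1 + 27,300×107.8 = 6,763,770; volume = 57,600 m³
After evaporation: salt unchanged = 6,763,770; volume = 57,600 − 7,300 = 50,300 m³
S = 6,763,770 / 50,300 = 134.4686 ppt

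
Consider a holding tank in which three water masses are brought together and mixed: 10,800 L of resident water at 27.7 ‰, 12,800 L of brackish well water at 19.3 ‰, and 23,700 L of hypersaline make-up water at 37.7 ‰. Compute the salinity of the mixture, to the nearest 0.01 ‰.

Salt balance:
salt = 10,800×27.7 + 12,800×19.3 + 23,700×37.7 = 299,160 + 247,040 + 893,490 = 1,439,690
volume = 10,800 + 12,800 + 23,700 = 47,300 L
S = 1,439,690 / 47,300 = 30.4374 ‰

30.44 ‰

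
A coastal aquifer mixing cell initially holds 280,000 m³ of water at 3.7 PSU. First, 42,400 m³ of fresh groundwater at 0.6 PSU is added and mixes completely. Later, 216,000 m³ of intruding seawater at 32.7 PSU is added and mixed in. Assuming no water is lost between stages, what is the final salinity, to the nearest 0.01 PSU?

15.09 PSU

Total salt / total volume:
Initial salt = 280,000×3.7 = 1,036,000
After stage 1: salt = 1,036,000 + 42,400×0.6 = 1,061,440; volume = 322,400 m³; S = 3.292 PSU
After stage 2: salt = 1,061,440 + 216,000×32.7 = 8,124,640; volume = 538,400 m³
S = 8,124,640 / 538,400 = 15.0903 PSU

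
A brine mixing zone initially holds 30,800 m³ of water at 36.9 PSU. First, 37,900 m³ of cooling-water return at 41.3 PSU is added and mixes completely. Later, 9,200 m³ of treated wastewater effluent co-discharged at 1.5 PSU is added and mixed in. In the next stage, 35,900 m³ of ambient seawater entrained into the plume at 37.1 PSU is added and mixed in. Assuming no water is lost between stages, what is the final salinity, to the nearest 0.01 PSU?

35.57 PSU

Total salt / total volume:
Initial salt = 30,800×36.9 = 1,136,520
After stage 1: salt = 1,136,520 + 37,900×41.3 = 2,701,790; volume = 68,700 m³; S = 39.327 PSU
After stage 2: salt = 2,701,790 + 9,200×1.5 = 2,715,590; volume = 77,900 m³; S = 34.86 PSU
After stage 3: salt = 2,715,590 + 35,900×37.1 = 4,047,480; volume = 113,800 m³
S = 4,047,480 / 113,800 = 35.5666 PSU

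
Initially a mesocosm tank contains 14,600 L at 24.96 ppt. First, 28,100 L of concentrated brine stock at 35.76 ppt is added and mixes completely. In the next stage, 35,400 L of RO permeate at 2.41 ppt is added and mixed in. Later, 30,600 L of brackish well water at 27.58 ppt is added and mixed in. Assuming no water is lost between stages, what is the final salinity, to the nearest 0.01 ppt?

Salt balance:
Initial salt = 14,600×24.96 = 364,416
After stage 1: salt = 364,416 + 28,100×35.76 = 1,369,272; volume = 42,700 L; S = 32.067 ppt
After stage 2: salt = 1,369,272 + 35,400×2.41 = 1,454,586; volume = 78,100 L; S = 18.625 ppt
After stage 3: salt = 1,454,586 + 30,600×27.58 = 2,298,534; volume = 108,700 L
S = 2,298,534 / 108,700 = 21.1457 ppt

21.15 ppt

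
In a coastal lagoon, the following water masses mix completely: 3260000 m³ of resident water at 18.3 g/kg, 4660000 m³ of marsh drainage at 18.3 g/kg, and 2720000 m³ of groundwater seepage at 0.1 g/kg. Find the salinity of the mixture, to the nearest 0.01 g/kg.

Salt balance:
salt = 3,260,000×18.3 + 4,660,000×18.3 + 2,720,000×0.1 = 59,658,000 + 85,278,000 + 272,000 = 145,208,000
volume = 3,260,000 + 4,660,000 + 2,720,000 = 10,640,000 m³
S = 145,208,000 / 10,640,000 = 13.6474 g/kg

13.65 g/kg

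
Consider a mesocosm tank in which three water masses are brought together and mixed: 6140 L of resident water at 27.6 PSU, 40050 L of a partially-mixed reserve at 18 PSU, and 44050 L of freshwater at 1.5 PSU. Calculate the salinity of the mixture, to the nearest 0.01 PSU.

10.60 PSU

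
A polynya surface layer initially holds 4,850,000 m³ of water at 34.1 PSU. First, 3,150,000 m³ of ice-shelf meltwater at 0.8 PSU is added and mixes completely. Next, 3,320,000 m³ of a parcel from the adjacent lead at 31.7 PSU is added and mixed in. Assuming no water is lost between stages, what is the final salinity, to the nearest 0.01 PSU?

By conservation of dissolved salt,
Initial salt = 4,850,000×34.1 = 165,385,000
After stage 1: salt = 165,385,000 + 3,150,000×0.8 = 167,905,000; volume = 8,000,000 m³; S = 20.988 PSU
After stage 2: salt = 167,905,000 + 3,320,000×31.7 = 273,149,000; volume = 11,320,000 m³
S = 273,149,000 / 11,320,000 = 24.1298 PSU

24.13 PSU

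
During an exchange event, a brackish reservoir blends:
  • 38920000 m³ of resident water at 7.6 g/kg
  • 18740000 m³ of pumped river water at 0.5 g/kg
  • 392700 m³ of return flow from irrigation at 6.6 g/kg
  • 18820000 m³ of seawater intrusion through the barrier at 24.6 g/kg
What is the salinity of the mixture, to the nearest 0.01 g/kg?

10.03 g/kg

Mass of salt is conserved:
salt = 38,920,000×7.6 + 18,740,000×0.5 + 392,700×6.6 + 18,820,000×24.6 = 295,792,000 + 9,370,000 + 2,591,820 + 462,972,000 = 770,725,820
volume = 38,920,000 + 18,740,000 + 392,700 + 18,820,000 = 76,872,700 m³
S = 770,725,820 / 76,872,700 = 10.026 g/kg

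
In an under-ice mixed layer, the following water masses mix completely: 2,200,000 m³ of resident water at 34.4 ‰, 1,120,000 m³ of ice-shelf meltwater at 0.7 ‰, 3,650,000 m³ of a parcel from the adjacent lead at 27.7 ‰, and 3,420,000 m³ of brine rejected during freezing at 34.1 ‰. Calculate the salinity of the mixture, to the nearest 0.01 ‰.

Mass of salt is conserved:
salt = 2,200,000×34.4 + 1,120,000×0.7 + 3,650,000×27.7 + 3,420,000×34.1 = 75,680,000 + 784,000 + 101,105,000 + 116,622,000 = 294,191,000
volume = 2,200,000 + 1,120,000 + 3,650,000 + 3,420,000 = 10,390,000 m³
S = 294,191,000 / 10,390,000 = 28.3148 ‰

28.31 ‰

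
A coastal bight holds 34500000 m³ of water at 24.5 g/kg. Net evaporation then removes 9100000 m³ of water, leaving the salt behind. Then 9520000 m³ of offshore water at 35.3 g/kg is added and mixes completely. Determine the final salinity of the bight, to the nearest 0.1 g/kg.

33.8 g/kg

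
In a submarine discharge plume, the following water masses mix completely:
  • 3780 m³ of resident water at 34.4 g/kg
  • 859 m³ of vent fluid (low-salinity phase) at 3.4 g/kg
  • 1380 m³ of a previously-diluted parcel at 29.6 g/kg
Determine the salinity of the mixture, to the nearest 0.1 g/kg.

Conserving salt mass:
salt = 3,780×34.4 + 859×3.4 + 1,380×29.6 = 130,032 + 2,920.6 + 40,848 = 173,800.6
volume = 3,780 + 859 + 1,380 = 6,019 m³
S = 173,800.6 / 6,019 = 28.875 g/kg

28.9 g/kg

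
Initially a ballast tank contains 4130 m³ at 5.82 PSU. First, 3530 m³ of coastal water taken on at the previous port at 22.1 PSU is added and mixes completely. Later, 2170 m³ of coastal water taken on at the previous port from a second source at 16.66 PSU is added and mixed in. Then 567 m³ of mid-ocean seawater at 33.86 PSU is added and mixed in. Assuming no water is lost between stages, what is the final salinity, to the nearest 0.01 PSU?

By conservation of dissolved salt,
Initial salt = 4,130×5.82 = 24,036.6
After stage 1: salt = 24,036.6 + 3,530×22.1 = 102,049.6; volume = 7,660 m³; S = 13.322 PSU
After stage 2: salt = 102,049.6 + 2,170×16.66 = 138,201.8; volume = 9,830 m³; S = 14.059 PSU
After stage 3: salt = 138,201.8 + 567×33.86 = 157,400.42; volume = 10,397 m³
S = 157,400.42 / 10,397 = 15.139 PSU

15.14 PSU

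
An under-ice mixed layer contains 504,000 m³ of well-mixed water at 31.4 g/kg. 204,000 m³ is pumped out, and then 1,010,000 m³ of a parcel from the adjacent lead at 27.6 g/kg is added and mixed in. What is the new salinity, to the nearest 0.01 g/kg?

28.47 g/kg

Remaining after removal: 300,000 m³ at 31.4 g/kg (salt = 9,420,000)
After addition: salt = 9,420,000 + 1,010,000×27.6 = 37,296,000; volume = 1,310,000 m³
S = 37,296,000 / 1,310,000 = 28.4702 g/kg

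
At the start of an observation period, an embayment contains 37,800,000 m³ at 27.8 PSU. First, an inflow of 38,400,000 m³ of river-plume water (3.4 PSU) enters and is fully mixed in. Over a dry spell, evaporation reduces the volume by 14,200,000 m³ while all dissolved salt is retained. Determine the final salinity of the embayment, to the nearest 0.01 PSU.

After mixing: salt = 37,800,000×27.8 + 38,400,000×3.4 = 1,181,400,000; volume = 76,200,000 m³
After evaporation: salt unchanged = 1,181,400,000; volume = 76,200,000 − 14,200,000 = 62,000,000 m³
S = 1,181,400,000 / 62,000,000 = 19.0548 PSU

19.05 PSU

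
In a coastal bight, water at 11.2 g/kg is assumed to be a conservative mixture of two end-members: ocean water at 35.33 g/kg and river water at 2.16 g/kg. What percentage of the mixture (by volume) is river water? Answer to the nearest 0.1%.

72.7%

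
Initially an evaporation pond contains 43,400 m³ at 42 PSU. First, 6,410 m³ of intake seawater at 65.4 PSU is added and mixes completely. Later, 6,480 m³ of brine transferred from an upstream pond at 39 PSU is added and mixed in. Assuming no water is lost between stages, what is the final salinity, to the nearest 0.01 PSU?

Weighted by volume,
Initial salt = 43,400×42 = 1,822,800
After stage 1: salt = 1,822,800 + 6,410×65.4 = 2,242,014; volume = 49,810 m³; S = 45.011 PSU
After stage 2: salt = 2,242,014 + 6,480×39 = 2,494,734; volume = 56,290 m³
S = 2,494,734 / 56,290 = 44.3193 PSU

44.32 PSU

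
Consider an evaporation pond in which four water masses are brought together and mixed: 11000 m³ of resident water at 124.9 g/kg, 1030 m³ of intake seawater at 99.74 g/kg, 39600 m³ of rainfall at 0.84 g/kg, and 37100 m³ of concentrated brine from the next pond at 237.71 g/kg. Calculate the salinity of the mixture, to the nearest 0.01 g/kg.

116.41 g/kg

Salt balance:
salt = 11,000×124.9 + 1,030×99.74 + 39,600×0.84 + 37,100×237.71 = 1,373,900 + 102,732.2 + 33,264 + 8,819,041 = 10,328,937.2
volume = 11,000 + 1,030 + 39,600 + 37,100 = 88,730 m³
S = 10,328,937.2 / 88,730 = 116.4086 g/kg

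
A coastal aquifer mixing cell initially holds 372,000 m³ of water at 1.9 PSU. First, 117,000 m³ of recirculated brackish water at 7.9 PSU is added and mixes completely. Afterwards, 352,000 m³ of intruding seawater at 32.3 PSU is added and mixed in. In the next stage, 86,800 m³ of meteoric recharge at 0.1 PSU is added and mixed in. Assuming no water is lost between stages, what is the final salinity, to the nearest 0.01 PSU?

Conserving salt mass:
Initial salt = 372,000×1.9 = 706,800
After stage 1: salt = 706,800 + 117,000×7.9 = 1,631,100; volume = 489,000 m³; S = 3.336 PSU
After stage 2: salt = 1,631,100 + 352,000×32.3 = 13,000,700; volume = 841,000 m³; S = 15.459 PSU
After stage 3: salt = 13,000,700 + 86,800×0.1 = 13,009,380; volume = 927,800 m³
S = 13,009,380 / 927,800 = 14.0218 PSU

14.02 PSU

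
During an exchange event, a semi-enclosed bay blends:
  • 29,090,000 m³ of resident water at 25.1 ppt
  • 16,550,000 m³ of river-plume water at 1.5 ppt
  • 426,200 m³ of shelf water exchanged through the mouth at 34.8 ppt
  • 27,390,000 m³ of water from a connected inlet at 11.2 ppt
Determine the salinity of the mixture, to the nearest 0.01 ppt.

14.66 ppt

Total salt / total volume:
salt = 29,090,000×25.1 + 16,550,000×1.5 + 426,200×34.8 + 27,390,000×11.2 = 730,159,000 + 24,825,000 + 14,831,760 + 306,768,000 = 1,076,583,760
volume = 29,090,000 + 16,550,000 + 426,200 + 27,390,000 = 73,456,200 m³
S = 1,076,583,760 / 73,456,200 = 14.6561 ppt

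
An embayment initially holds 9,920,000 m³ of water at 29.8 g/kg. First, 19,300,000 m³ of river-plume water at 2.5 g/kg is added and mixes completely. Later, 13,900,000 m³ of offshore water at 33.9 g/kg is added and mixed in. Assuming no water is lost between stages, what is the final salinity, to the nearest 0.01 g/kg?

Conserving salt mass:
Initial salt = 9,920,000×29.8 = 295,616,000
After stage 1: salt = 295,616,000 + 19,300,000×2.5 = 343,866,000; volume = 29,220,000 m³; S = 11.768 g/kg
After stage 2: salt = 343,866,000 + 13,900,000×33.9 = 815,076,000; volume = 43,120,000 m³
S = 815,076,000 / 43,120,000 = 18.9025 g/kg

18.90 g/kg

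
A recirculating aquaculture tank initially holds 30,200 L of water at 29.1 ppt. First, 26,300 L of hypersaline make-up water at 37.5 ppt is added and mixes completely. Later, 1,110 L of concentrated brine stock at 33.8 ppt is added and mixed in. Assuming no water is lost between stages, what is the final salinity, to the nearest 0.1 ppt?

33.0 ppt

Weighted by volume,
Initial salt = 30,200×29.1 = 878,820
After stage 1: salt = 878,820 + 26,300×37.5 = 1,865,070; volume = 56,500 L; S = 33.01 ppt
After stage 2: salt = 1,865,070 + 1,110×33.8 = 1,902,588; volume = 57,610 L
S = 1,902,588 / 57,610 = 33.0253 ppt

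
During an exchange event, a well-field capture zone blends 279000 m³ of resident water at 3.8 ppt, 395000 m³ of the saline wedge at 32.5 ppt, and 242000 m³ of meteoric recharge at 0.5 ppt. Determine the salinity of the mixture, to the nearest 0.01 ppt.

15.30 ppt

By conservation of dissolved salt,
salt = 279,000×3.8 + 395,000×32.5 + 242,000×0.5 = 1,060,200 + 12,837,500 + 121,000 = 14,018,700
volume = 279,000 + 395,000 + 242,000 = 916,000 m³
S = 14,018,700 / 916,000 = 15.3043 ppt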